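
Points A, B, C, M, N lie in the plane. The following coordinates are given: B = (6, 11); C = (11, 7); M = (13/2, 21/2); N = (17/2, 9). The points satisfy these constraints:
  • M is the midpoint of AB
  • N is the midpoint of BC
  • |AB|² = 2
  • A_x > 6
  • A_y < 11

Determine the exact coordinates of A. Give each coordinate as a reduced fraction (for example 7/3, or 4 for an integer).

A = (7, 10)

1. A_x = 7  [A = 2·M−B = 2·(13/2, 21/2)−(6, 11)]
2. A_y = 10  [A = 2·M−B = 2·(13/2, 21/2)−(6, 11)]
   so A = (7, 10)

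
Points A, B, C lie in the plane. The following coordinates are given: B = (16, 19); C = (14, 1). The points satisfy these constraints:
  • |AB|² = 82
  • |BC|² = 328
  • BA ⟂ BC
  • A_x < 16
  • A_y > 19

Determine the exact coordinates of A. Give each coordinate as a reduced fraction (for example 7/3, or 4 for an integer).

A = (7, 20)

1. A_x = 7  [[BA ⟂ BC ⇒ -2x-18y+374=0] ∩ [|A−(16, 19)|²=82]]
2. A_y = 20  [[BA ⟂ BC ⇒ -2x-18y+374=0] ∩ [|A−(16, 19)|²=82]]
   so A = (7, 20)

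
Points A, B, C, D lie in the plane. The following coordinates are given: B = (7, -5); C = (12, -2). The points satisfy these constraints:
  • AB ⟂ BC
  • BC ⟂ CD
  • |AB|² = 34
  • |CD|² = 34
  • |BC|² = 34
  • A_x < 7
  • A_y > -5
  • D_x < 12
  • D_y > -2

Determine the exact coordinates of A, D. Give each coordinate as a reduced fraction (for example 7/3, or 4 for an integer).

A = (4, 0)
D = (9, 3)

1. A_x = 4  [[AB ⟂ BC ⇒ -5x-3y+20=0] ∩ [|A−(7, -5)|²=34]]
2. A_y = 0  [[AB ⟂ BC ⇒ -5x-3y+20=0] ∩ [|A−(7, -5)|²=34]]
   so A = (4, 0)
3. D_x = 9  [[BC ⟂ CD ⇒ 5x+3y-54=0] ∩ [|D−(12, -2)|²=34]]
4. D_y = 3  [[BC ⟂ CD ⇒ 5x+3y-54=0] ∩ [|D−(12, -2)|²=34]]
   so D = (9, 3)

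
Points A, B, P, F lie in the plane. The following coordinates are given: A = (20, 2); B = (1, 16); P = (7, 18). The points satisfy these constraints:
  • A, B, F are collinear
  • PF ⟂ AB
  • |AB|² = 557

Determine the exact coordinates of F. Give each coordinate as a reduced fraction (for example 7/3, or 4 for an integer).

1. F_x = 2191/557  [[A, B, F are collinear ⇒ -14x-19y+318=0] ∩ [PF ⟂ AB ⇒ -19x+14y-119=0]]
2. F_y = 7708/557  [[A, B, F are collinear ⇒ -14x-19y+318=0] ∩ [PF ⟂ AB ⇒ -19x+14y-119=0]]
   so F = (2191/557, 7708/557)

F = (2191/557, 7708/557)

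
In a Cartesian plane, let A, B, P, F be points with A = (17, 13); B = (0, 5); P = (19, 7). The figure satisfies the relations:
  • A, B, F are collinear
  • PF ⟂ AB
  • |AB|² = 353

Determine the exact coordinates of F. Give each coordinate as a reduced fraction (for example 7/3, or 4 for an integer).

1. F_x = 5763/353  [[A, B, F are collinear ⇒ 8x-17y+85=0] ∩ [PF ⟂ AB ⇒ -17x-8y+379=0]]
2. F_y = 4477/353  [[A, B, F are collinear ⇒ 8x-17y+85=0] ∩ [PF ⟂ AB ⇒ -17x-8y+379=0]]
   so F = (5763/353, 4477/353)

F = (5763/353, 4477/353)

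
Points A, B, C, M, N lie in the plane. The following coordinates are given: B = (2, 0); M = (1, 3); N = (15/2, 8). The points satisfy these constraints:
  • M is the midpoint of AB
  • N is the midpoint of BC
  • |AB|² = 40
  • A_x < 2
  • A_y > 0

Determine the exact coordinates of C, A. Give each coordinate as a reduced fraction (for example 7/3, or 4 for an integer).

1. A_x = 0  [A = 2·M−B = 2·(1, 3)−(2, 0)]
2. A_y = 6  [A = 2·M−B = 2·(1, 3)−(2, 0)]
   so A = (0, 6)
3. C_x = 13  [C = 2·N−B = 2·(15/2, 8)−(2, 0)]
4. C_y = 16  [C = 2·N−B = 2·(15/2, 8)−(2, 0)]
   so C = (13, 16)

C = (13, 16)
A = (0, 6)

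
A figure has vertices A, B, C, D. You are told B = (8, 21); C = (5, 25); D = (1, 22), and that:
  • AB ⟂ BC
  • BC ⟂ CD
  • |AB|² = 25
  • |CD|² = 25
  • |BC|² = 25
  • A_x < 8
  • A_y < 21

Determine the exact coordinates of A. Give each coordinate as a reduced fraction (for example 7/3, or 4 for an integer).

A = (4, 18)

1. A_x = 4  [[AB ⟂ BC ⇒ 3x-4y+60=0] ∩ [|A−(8, 21)|²=25]]
2. A_y = 18  [[AB ⟂ BC ⇒ 3x-4y+60=0] ∩ [|A−(8, 21)|²=25]]
   so A = (4, 18)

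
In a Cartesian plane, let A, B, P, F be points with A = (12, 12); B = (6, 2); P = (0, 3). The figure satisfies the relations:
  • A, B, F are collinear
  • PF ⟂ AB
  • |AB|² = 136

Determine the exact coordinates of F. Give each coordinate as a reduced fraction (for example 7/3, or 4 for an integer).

1. F_x = 165/34  [[A, B, F are collinear ⇒ 10x-6y-48=0] ∩ [PF ⟂ AB ⇒ -6x-10y+30=0]]
2. F_y = 3/34  [[A, B, F are collinear ⇒ 10x-6y-48=0] ∩ [PF ⟂ AB ⇒ -6x-10y+30=0]]
   so F = (165/34, 3/34)

F = (165/34, 3/34)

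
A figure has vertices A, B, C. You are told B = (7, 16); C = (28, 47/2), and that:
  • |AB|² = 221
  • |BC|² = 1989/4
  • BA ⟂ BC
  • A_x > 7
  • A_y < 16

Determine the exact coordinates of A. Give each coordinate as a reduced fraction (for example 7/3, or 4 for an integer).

1. A_x = 12  [[BA ⟂ BC ⇒ 21x+15/2y-267=0] ∩ [|A−(7, 16)|²=221]]
2. A_y = 2  [[BA ⟂ BC ⇒ 21x+15/2y-267=0] ∩ [|A−(7, 16)|²=221]]
   so A = (12, 2)

A = (12, 2)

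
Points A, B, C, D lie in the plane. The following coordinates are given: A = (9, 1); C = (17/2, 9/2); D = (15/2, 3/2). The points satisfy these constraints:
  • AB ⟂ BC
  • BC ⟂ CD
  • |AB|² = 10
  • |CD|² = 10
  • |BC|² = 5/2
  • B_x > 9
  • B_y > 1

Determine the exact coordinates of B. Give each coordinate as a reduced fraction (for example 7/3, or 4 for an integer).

1. B_x = 10  [[BC ⟂ CD ⇒ 1x+3y-22=0] ∩ [|B−(9, 1)|²=10]]
2. B_y = 4  [[BC ⟂ CD ⇒ 1x+3y-22=0] ∩ [|B−(9, 1)|²=10]]
   so B = (10, 4)

B = (10, 4)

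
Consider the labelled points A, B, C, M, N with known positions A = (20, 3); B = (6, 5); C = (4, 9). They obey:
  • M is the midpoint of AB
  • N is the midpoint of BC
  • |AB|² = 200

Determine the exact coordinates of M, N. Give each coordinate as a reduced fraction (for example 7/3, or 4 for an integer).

M = (13, 4)
N = (5, 7)

1. M_x = 13  [2·M = A+B = (20, 3)+(6, 5)]
2. M_y = 4  [2·M = A+B = (20, 3)+(6, 5)]
   so M = (13, 4)
3. N_x = 5  [2·N = B+C = (6, 5)+(4, 9)]
4. N_y = 7  [2·N = B+C = (6, 5)+(4, 9)]
   so N = (5, 7)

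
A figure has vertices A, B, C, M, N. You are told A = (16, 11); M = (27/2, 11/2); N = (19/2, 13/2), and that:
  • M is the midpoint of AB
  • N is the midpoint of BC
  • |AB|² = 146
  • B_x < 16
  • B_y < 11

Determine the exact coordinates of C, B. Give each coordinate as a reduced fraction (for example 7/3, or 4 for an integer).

1. B_x = 11  [B = 2·M−A = 2·(27/2, 11/2)−(16, 11)]
2. B_y = 0  [B = 2·M−A = 2·(27/2, 11/2)−(16, 11)]
   so B = (11, 0)
3. C_x = 8  [C = 2·N−B = 2·(19/2, 13/2)−(11, 0)]
4. C_y = 13  [C = 2·N−B = 2·(19/2, 13/2)−(11, 0)]
   so C = (8, 13)

C = (8, 13)
B = (11, 0)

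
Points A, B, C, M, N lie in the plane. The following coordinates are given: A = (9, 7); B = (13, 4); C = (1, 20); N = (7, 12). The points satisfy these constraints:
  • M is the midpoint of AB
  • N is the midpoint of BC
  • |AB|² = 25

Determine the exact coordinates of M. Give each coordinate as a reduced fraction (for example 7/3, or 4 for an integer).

1. M_x = 11  [2·M = A+B = (9, 7)+(13, 4)]
2. M_y = 11/2  [2·M = A+B = (9, 7)+(13, 4)]
   so M = (11, 11/2)

M = (11, 11/2)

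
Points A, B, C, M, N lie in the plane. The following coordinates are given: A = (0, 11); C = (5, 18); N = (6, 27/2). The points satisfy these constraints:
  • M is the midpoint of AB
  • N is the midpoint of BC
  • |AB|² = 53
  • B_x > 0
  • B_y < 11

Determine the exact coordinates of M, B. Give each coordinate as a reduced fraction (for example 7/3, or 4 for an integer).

1. B_x = 7  [B = 2·N−C = 2·(6, 27/2)−(5, 18)]
2. B_y = 9  [B = 2·N−C = 2·(6, 27/2)−(5, 18)]
   so B = (7, 9)
3. M_x = 7/2  [2·M = A+B = (0, 11)+(7, 9)]
4. M_y = 10  [2·M = A+B = (0, 11)+(7, 9)]
   so M = (7/2, 10)

M = (7/2, 10)
B = (7, 9)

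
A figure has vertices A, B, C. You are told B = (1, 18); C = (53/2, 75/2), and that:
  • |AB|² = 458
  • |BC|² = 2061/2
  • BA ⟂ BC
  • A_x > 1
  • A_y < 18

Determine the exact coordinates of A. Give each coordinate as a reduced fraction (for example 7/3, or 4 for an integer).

A = (14, 1)

1. A_x = 14  [[BA ⟂ BC ⇒ 51/2x+39/2y-753/2=0] ∩ [|A−(1, 18)|²=458]]
2. A_y = 1  [[BA ⟂ BC ⇒ 51/2x+39/2y-753/2=0] ∩ [|A−(1, 18)|²=458]]
   so A = (14, 1)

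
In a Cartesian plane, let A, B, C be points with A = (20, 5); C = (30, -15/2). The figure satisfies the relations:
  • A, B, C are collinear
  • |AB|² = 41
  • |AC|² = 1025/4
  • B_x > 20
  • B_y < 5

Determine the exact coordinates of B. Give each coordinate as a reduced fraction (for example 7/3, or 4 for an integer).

B = (24, 0)

1. B_x = 24  [[A, B, C are collinear ⇒ -25/2x-10y+300=0] ∩ [|B−(20, 5)|²=41]]
2. B_y = 0  [[A, B, C are collinear ⇒ -25/2x-10y+300=0] ∩ [|B−(20, 5)|²=41]]
   so B = (24, 0)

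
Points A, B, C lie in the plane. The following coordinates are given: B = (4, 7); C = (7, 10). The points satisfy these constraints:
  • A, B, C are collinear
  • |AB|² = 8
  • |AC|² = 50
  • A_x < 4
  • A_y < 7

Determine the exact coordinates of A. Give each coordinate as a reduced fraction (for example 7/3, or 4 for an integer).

1. A_x = 2  [[A, B, C are collinear ⇒ -3x+3y-9=0] ∩ [|A−(4, 7)|²=8]]
2. A_y = 5  [[A, B, C are collinear ⇒ -3x+3y-9=0] ∩ [|A−(4, 7)|²=8]]
   so A = (2, 5)

A = (2, 5)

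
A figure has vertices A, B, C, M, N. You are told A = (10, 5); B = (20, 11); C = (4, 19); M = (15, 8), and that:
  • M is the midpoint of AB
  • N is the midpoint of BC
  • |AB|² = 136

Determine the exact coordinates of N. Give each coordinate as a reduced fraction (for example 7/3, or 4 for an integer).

1. N_x = 12  [2·N = B+C = (20, 11)+(4, 19)]
2. N_y = 15  [2·N = B+C = (20, 11)+(4, 19)]
   so N = (12, 15)

N = (12, 15)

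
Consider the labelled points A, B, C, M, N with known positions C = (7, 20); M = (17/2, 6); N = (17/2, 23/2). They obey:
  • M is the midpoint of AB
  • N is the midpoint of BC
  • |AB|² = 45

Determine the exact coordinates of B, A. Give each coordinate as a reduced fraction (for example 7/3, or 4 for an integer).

B = (10, 3)
A = (7, 9)

1. B_x = 10  [B = 2·N−C = 2·(17/2, 23/2)−(7, 20)]
2. B_y = 3  [B = 2·N−C = 2·(17/2, 23/2)−(7, 20)]
   so B = (10, 3)
3. A_x = 7  [A = 2·M−B = 2·(17/2, 6)−(10, 3)]
4. A_y = 9  [A = 2·M−B = 2·(17/2, 6)−(10, 3)]
   so A = (7, 9)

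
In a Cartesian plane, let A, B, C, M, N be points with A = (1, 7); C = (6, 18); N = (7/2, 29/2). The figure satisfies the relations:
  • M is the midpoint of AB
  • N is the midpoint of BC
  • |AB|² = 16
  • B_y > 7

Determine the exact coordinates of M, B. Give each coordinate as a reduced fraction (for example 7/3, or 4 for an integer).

1. B_x = 1  [B = 2·N−C = 2·(7/2, 29/2)−(6, 18)]
2. B_y = 11  [B = 2·N−C = 2·(7/2, 29/2)−(6, 18)]
   so B = (1, 11)
3. M_x = 1  [2·M = A+B = (1, 7)+(1, 11)]
4. M_y = 9  [2·M = A+B = (1, 7)+(1, 11)]
   so M = (1, 9)

M = (1, 9)
B = (1, 11)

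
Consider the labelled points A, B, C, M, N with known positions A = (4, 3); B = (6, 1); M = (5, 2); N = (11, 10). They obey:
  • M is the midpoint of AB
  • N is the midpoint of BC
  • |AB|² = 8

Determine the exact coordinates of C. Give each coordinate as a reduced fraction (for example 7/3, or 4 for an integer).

1. C_x = 16  [C = 2·N−B = 2·(11, 10)−(6, 1)]
2. C_y = 19  [C = 2·N−B = 2·(11, 10)−(6, 1)]
   so C = (16, 19)

C = (16, 19)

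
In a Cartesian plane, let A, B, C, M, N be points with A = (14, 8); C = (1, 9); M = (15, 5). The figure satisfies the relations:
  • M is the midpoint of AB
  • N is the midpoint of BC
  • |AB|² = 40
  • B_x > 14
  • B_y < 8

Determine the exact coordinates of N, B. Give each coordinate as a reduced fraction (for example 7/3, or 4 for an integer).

1. B_x = 16  [B = 2·M−A = 2·(15, 5)−(14, 8)]
2. B_y = 2  [B = 2·M−A = 2·(15, 5)−(14, 8)]
   so B = (16, 2)
3. N_x = 17/2  [2·N = B+C = (16, 2)+(1, 9)]
4. N_y = 11/2  [2·N = B+C = (16, 2)+(1, 9)]
   so N = (17/2, 11/2)

N = (17/2, 11/2)
B = (16, 2)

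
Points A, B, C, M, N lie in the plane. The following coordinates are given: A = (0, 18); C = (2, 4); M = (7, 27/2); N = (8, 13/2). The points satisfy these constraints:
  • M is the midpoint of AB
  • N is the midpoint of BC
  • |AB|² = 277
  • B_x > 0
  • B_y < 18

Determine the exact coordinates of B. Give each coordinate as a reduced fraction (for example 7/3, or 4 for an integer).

1. B_x = 14  [B = 2·M−A = 2·(7, 27/2)−(0, 18)]
2. B_y = 9  [B = 2·M−A = 2·(7, 27/2)−(0, 18)]
   so B = (14, 9)

B = (14, 9)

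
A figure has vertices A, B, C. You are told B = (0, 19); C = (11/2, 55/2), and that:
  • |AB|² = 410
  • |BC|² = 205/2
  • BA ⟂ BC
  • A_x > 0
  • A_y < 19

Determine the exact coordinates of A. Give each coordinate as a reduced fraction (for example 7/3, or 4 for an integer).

A = (17, 8)

1. A_x = 17  [[BA ⟂ BC ⇒ 11/2x+17/2y-323/2=0] ∩ [|A−(0, 19)|²=410]]
2. A_y = 8  [[BA ⟂ BC ⇒ 11/2x+17/2y-323/2=0] ∩ [|A−(0, 19)|²=410]]
   so A = (17, 8)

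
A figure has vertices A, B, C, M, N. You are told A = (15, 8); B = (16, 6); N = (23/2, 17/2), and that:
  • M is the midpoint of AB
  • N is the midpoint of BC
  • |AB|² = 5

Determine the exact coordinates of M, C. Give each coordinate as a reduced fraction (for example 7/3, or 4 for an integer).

M = (31/2, 7)
C = (7, 11)

1. M_x = 31/2  [2·M = A+B = (15, 8)+(16, 6)]
2. M_y = 7  [2·M = A+B = (15, 8)+(16, 6)]
   so M = (31/2, 7)
3. C_x = 7  [C = 2·N−B = 2·(23/2, 17/2)−(16, 6)]
4. C_y = 11  [C = 2·N−B = 2·(23/2, 17/2)−(16, 6)]
   so C = (7, 11)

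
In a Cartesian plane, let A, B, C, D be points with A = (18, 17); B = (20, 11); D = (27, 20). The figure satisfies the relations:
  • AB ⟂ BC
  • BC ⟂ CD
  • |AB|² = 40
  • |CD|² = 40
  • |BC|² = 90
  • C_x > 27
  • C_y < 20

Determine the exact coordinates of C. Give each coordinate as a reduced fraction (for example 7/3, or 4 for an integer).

1. C_x = 29  [[AB ⟂ BC ⇒ 2x-6y+26=0] ∩ [|C−(27, 20)|²=40]]
2. C_y = 14  [[AB ⟂ BC ⇒ 2x-6y+26=0] ∩ [|C−(27, 20)|²=40]]
   so C = (29, 14)

C = (29, 14)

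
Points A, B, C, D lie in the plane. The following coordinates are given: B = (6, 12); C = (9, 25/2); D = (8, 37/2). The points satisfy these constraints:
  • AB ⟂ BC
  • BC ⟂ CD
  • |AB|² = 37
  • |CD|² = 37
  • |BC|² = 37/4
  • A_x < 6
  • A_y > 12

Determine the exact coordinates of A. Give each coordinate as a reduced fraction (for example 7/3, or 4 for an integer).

1. A_x = 5  [[AB ⟂ BC ⇒ -3x-1/2y+24=0] ∩ [|A−(6, 12)|²=37]]
2. A_y = 18  [[AB ⟂ BC ⇒ -3x-1/2y+24=0] ∩ [|A−(6, 12)|²=37]]
   so A = (5, 18)

A = (5, 18)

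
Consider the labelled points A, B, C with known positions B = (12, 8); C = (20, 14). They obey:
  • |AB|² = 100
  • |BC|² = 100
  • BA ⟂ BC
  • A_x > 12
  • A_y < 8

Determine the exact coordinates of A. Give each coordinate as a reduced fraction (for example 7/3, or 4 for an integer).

1. A_x = 18  [[BA ⟂ BC ⇒ 8x+6y-144=0] ∩ [|A−(12, 8)|²=100]]
2. A_y = 0  [[BA ⟂ BC ⇒ 8x+6y-144=0] ∩ [|A−(12, 8)|²=100]]
   so A = (18, 0)

A = (18, 0)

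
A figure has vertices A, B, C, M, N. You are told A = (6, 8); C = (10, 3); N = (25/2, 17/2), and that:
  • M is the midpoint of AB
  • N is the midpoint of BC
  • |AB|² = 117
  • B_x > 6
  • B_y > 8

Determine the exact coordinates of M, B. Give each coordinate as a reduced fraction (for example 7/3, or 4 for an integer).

1. B_x = 15  [B = 2·N−C = 2·(25/2, 17/2)−(10, 3)]
2. B_y = 14  [B = 2·N−C = 2·(25/2, 17/2)−(10, 3)]
   so B = (15, 14)
3. M_x = 21/2  [2·M = A+B = (6, 8)+(15, 14)]
4. M_y = 11  [2·M = A+B = (6, 8)+(15, 14)]
   so M = (21/2, 11)

M = (21/2, 11)
B = (15, 14)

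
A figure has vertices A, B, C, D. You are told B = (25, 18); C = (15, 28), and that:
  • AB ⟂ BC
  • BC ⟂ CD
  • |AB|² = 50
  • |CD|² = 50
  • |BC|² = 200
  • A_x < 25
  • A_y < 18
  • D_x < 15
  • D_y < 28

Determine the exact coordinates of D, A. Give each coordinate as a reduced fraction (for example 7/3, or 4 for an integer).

D = (10, 23)
A = (20, 13)

1. D_x = 10  [[BC ⟂ CD ⇒ -10x+10y-130=0] ∩ [|D−(15, 28)|²=50]]
2. D_y = 23  [[BC ⟂ CD ⇒ -10x+10y-130=0] ∩ [|D−(15, 28)|²=50]]
   so D = (10, 23)
3. A_x = 20  [[AB ⟂ BC ⇒ 10x-10y-70=0] ∩ [|A−(25, 18)|²=50]]
4. A_y = 13  [[AB ⟂ BC ⇒ 10x-10y-70=0] ∩ [|A−(25, 18)|²=50]]
   so A = (20, 13)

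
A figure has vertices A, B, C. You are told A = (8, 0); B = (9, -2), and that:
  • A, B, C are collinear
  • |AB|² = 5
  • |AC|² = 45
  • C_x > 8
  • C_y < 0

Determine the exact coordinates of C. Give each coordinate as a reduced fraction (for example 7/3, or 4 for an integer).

1. C_x = 11  [[A, B, C are collinear ⇒ 2x+1y-16=0] ∩ [|C−(8, 0)|²=45]]
2. C_y = -6  [[A, B, C are collinear ⇒ 2x+1y-16=0] ∩ [|C−(8, 0)|²=45]]
   so C = (11, -6)

C = (11, -6)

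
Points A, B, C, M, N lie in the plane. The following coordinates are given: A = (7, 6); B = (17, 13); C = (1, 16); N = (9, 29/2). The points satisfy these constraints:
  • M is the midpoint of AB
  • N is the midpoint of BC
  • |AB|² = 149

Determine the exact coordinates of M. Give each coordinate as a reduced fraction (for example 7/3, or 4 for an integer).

M = (12, 19/2)

1. M_x = 12  [2·M = A+B = (7, 6)+(17, 13)]
2. M_y = 19/2  [2·M = A+B = (7, 6)+(17, 13)]
   so M = (12, 19/2)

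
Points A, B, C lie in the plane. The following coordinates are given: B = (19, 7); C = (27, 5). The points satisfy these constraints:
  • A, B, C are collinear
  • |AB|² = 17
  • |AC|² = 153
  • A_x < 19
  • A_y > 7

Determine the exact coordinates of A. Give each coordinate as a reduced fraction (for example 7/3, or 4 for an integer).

1. A_x = 15  [[A, B, C are collinear ⇒ 2x+8y-94=0] ∩ [|A−(19, 7)|²=17]]
2. A_y = 8  [[A, B, C are collinear ⇒ 2x+8y-94=0] ∩ [|A−(19, 7)|²=17]]
   so A = (15, 8)

A = (15, 8)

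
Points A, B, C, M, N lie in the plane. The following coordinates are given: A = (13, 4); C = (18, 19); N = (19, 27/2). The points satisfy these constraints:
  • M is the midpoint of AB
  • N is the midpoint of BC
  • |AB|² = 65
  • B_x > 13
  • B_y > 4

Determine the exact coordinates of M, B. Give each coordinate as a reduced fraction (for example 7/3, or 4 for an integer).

1. B_x = 20  [B = 2·N−C = 2·(19, 27/2)−(18, 19)]
2. B_y = 8  [B = 2·N−C = 2·(19, 27/2)−(18, 19)]
   so B = (20, 8)
3. M_x = 33/2  [2·M = A+B = (13, 4)+(20, 8)]
4. M_y = 6  [2·M = A+B = (13, 4)+(20, 8)]
   so M = (33/2, 6)

M = (33/2, 6)
B = (20, 8)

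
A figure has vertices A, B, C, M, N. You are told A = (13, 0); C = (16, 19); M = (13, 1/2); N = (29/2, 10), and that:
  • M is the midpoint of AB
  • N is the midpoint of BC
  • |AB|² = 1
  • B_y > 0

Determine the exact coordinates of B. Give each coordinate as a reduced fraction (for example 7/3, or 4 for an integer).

B = (13, 1)

1. B_x = 13  [B = 2·M−A = 2·(13, 1/2)−(13, 0)]
2. B_y = 1  [B = 2·M−A = 2·(13, 1/2)−(13, 0)]
   so B = (13, 1)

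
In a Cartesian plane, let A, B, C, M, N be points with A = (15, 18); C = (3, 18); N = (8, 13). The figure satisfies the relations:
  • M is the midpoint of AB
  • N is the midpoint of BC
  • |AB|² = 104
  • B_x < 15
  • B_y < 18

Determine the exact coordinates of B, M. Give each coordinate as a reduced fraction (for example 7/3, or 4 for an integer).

1. B_x = 13  [B = 2·N−C = 2·(8, 13)−(3, 18)]
2. B_y = 8  [B = 2·N−C = 2·(8, 13)−(3, 18)]
   so B = (13, 8)
3. M_x = 14  [2·M = A+B = (15, 18)+(13, 8)]
4. M_y = 13  [2·M = A+B = (15, 18)+(13, 8)]
   so M = (14, 13)

B = (13, 8)
M = (14, 13)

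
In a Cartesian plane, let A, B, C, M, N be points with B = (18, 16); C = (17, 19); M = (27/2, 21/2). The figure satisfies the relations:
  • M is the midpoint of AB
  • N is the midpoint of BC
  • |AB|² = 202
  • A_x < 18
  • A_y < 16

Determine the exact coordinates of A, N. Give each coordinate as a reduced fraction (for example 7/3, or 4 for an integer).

1. A_x = 9  [A = 2·M−B = 2·(27/2, 21/2)−(18, 16)]
2. A_y = 5  [A = 2·M−B = 2·(27/2, 21/2)−(18, 16)]
   so A = (9, 5)
3. N_x = 35/2  [2·N = B+C = (18, 16)+(17, 19)]
4. N_y = 35/2  [2·N = B+C = (18, 16)+(17, 19)]
   so N = (35/2, 35/2)

A = (9, 5)
N = (35/2, 35/2)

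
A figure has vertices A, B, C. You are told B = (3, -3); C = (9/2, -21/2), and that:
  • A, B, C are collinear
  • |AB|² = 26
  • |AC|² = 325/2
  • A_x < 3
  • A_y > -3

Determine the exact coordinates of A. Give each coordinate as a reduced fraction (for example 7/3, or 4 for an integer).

A = (2, 2)

1. A_x = 2  [[A, B, C are collinear ⇒ 15/2x+3/2y-18=0] ∩ [|A−(3, -3)|²=26]]
2. A_y = 2  [[A, B, C are collinear ⇒ 15/2x+3/2y-18=0] ∩ [|A−(3, -3)|²=26]]
   so A = (2, 2)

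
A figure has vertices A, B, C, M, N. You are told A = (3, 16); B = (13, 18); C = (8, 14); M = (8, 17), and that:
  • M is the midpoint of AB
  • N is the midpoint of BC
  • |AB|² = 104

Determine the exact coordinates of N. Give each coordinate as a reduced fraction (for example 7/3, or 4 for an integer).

1. N_x = 21/2  [2·N = B+C = (13, 18)+(8, 14)]
2. N_y = 16  [2·N = B+C = (13, 18)+(8, 14)]
   so N = (21/2, 16)

N = (21/2, 16)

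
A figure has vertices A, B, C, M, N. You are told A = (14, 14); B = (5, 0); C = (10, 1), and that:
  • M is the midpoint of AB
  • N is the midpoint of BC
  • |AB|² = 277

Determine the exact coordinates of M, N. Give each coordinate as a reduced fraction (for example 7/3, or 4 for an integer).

M = (19/2, 7)
N = (15/2, 1/2)

1. M_x = 19/2  [2·M = A+B = (14, 14)+(5, 0)]
2. M_y = 7  [2·M = A+B = (14, 14)+(5, 0)]
   so M = (19/2, 7)
3. N_x = 15/2  [2·N = B+C = (5, 0)+(10, 1)]
4. N_y = 1/2  [2·N = B+C = (5, 0)+(10, 1)]
   so N = (15/2, 1/2)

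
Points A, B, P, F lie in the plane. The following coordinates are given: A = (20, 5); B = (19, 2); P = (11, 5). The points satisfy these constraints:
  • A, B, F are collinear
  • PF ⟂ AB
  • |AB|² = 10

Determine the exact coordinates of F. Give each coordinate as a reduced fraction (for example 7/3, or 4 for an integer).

F = (191/10, 23/10)

1. F_x = 191/10  [[A, B, F are collinear ⇒ 3x-1y-55=0] ∩ [PF ⟂ AB ⇒ -1x-3y+26=0]]
2. F_y = 23/10  [[A, B, F are collinear ⇒ 3x-1y-55=0] ∩ [PF ⟂ AB ⇒ -1x-3y+26=0]]
   so F = (191/10, 23/10)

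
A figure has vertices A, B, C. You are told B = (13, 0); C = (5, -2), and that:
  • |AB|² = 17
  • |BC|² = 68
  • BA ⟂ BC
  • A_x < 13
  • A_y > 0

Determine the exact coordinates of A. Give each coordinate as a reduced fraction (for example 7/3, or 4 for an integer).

1. A_x = 12  [[BA ⟂ BC ⇒ -8x-2y+104=0] ∩ [|A−(13, 0)|²=17]]
2. A_y = 4  [[BA ⟂ BC ⇒ -8x-2y+104=0] ∩ [|A−(13, 0)|²=17]]
   so A = (12, 4)

A = (12, 4)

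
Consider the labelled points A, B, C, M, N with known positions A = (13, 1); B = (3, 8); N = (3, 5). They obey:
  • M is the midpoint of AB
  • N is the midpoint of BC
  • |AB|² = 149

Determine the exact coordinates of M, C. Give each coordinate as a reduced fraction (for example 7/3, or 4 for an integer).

M = (8, 9/2)
C = (3, 2)

1. M_x = 8  [2·M = A+B = (13, 1)+(3, 8)]
2. M_y = 9/2  [2·M = A+B = (13, 1)+(3, 8)]
   so M = (8, 9/2)
3. C_x = 3  [C = 2·N−B = 2·(3, 5)−(3, 8)]
4. C_y = 2  [C = 2·N−B = 2·(3, 5)−(3, 8)]
   so C = (3, 2)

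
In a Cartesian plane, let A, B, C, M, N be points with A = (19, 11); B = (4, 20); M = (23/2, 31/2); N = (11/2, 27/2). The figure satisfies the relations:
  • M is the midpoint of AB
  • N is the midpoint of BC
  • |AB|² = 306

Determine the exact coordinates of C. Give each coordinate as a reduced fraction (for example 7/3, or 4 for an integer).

1. C_x = 7  [C = 2·N−B = 2·(11/2, 27/2)−(4, 20)]
2. C_y = 7  [C = 2·N−B = 2·(11/2, 27/2)−(4, 20)]
   so C = (7, 7)

C = (7, 7)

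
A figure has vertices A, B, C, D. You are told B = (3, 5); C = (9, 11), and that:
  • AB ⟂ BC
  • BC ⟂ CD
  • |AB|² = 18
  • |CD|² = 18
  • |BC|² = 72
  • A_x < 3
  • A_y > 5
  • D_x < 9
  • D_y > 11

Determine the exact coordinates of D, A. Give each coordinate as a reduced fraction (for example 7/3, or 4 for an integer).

D = (6, 14)
A = (0, 8)

1. D_x = 6  [[BC ⟂ CD ⇒ 6x+6y-120=0] ∩ [|D−(9, 11)|²=18]]
2. D_y = 14  [[BC ⟂ CD ⇒ 6x+6y-120=0] ∩ [|D−(9, 11)|²=18]]
   so D = (6, 14)
3. A_x = 0  [[AB ⟂ BC ⇒ -6x-6y+48=0] ∩ [|A−(3, 5)|²=18]]
4. A_y = 8  [[AB ⟂ BC ⇒ -6x-6y+48=0] ∩ [|A−(3, 5)|²=18]]
   so A = (0, 8)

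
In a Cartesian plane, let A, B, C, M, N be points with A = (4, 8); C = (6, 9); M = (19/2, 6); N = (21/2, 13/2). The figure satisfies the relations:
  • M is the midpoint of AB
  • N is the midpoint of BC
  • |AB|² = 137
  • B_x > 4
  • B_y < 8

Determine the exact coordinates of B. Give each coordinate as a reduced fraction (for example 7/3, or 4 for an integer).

1. B_x = 15  [B = 2·M−A = 2·(19/2, 6)−(4, 8)]
2. B_y = 4  [B = 2·M−A = 2·(19/2, 6)−(4, 8)]
   so B = (15, 4)

B = (15, 4)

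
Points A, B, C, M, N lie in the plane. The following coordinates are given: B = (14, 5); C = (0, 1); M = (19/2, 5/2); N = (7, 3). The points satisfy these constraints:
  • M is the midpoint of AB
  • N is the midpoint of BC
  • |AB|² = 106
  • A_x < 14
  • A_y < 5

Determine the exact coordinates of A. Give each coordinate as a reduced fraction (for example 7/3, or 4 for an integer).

1. A_x = 5  [A = 2·M−B = 2·(19/2, 5/2)−(14, 5)]
2. A_y = 0  [A = 2·M−B = 2·(19/2, 5/2)−(14, 5)]
   so A = (5, 0)

A = (5, 0)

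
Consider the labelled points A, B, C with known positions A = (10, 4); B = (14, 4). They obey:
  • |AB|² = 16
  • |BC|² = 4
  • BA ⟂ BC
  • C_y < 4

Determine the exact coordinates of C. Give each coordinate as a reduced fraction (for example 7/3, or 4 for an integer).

C = (14, 2)

1. C_x = 14  [[BA ⟂ BC ⇒ -4x+56=0] ∩ [|C−(14, 4)|²=4]]
2. C_y = 2  [[BA ⟂ BC ⇒ -4x+56=0] ∩ [|C−(14, 4)|²=4]]
   so C = (14, 2)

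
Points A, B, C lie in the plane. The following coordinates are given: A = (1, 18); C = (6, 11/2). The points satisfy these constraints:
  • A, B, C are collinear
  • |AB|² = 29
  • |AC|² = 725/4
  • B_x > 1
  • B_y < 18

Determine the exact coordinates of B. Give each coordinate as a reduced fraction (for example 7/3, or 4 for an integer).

B = (3, 13)

1. B_x = 3  [[A, B, C are collinear ⇒ -25/2x-5y+205/2=0] ∩ [|B−(1, 18)|²=29]]
2. B_y = 13  [[A, B, C are collinear ⇒ -25/2x-5y+205/2=0] ∩ [|B−(1, 18)|²=29]]
   so B = (3, 13)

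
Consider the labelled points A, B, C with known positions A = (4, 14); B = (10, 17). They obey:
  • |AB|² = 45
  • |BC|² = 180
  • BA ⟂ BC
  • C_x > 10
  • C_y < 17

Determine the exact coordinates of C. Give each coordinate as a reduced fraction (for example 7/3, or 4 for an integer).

1. C_x = 16  [[BA ⟂ BC ⇒ -6x-3y+111=0] ∩ [|C−(10, 17)|²=180]]
2. C_y = 5  [[BA ⟂ BC ⇒ -6x-3y+111=0] ∩ [|C−(10, 17)|²=180]]
   so C = (16, 5)

C = (16, 5)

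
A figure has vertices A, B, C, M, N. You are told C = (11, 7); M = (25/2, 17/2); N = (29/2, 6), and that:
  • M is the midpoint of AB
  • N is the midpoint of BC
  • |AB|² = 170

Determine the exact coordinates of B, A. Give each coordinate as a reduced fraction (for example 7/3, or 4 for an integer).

B = (18, 5)
A = (7, 12)

1. B_x = 18  [B = 2·N−C = 2·(29/2, 6)−(11, 7)]
2. B_y = 5  [B = 2·N−C = 2·(29/2, 6)−(11, 7)]
   so B = (18, 5)
3. A_x = 7  [A = 2·M−B = 2·(25/2, 17/2)−(18, 5)]
4. A_y = 12  [A = 2·M−B = 2·(25/2, 17/2)−(18, 5)]
   so A = (7, 12)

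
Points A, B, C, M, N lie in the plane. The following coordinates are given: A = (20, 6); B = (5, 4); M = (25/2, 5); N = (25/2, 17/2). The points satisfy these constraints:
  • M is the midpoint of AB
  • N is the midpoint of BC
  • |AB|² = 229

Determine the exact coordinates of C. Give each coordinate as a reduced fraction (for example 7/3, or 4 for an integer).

1. C_x = 20  [C = 2·N−B = 2·(25/2, 17/2)−(5, 4)]
2. C_y = 13  [C = 2·N−B = 2·(25/2, 17/2)−(5, 4)]
   so C = (20, 13)

C = (20, 13)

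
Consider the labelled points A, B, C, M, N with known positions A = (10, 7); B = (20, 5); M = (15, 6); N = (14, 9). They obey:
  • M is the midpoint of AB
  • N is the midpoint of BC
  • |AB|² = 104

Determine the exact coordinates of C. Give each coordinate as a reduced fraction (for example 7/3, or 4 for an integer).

1. C_x = 8  [C = 2·N−B = 2·(14, 9)−(20, 5)]
2. C_y = 13  [C = 2·N−B = 2·(14, 9)−(20, 5)]
   so C = (8, 13)

C = (8, 13)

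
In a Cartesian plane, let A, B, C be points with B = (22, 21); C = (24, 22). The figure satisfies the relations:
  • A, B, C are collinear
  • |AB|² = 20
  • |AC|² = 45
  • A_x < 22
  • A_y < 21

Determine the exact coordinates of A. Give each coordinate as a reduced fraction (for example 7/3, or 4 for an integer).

A = (18, 19)

1. A_x = 18  [[A, B, C are collinear ⇒ -1x+2y-20=0] ∩ [|A−(22, 21)|²=20]]
2. A_y = 19  [[A, B, C are collinear ⇒ -1x+2y-20=0] ∩ [|A−(22, 21)|²=20]]
   so A = (18, 19)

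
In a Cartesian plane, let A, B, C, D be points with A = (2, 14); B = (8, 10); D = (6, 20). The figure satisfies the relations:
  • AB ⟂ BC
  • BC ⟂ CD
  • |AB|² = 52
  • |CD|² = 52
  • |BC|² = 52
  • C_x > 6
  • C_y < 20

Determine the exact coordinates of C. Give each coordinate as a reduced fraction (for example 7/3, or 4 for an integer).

C = (12, 16)

1. C_x = 12  [[AB ⟂ BC ⇒ 6x-4y-8=0] ∩ [|C−(6, 20)|²=52]]
2. C_y = 16  [[AB ⟂ BC ⇒ 6x-4y-8=0] ∩ [|C−(6, 20)|²=52]]
   so C = (12, 16)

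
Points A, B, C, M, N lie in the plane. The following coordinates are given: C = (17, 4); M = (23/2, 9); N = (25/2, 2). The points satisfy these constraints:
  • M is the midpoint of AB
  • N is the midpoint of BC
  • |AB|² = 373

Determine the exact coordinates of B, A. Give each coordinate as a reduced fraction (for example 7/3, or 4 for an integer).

B = (8, 0)
A = (15, 18)

1. B_x = 8  [B = 2·N−C = 2·(25/2, 2)−(17, 4)]
2. B_y = 0  [B = 2·N−C = 2·(25/2, 2)−(17, 4)]
   so B = (8, 0)
3. A_x = 15  [A = 2·M−B = 2·(23/2, 9)−(8, 0)]
4. A_y = 18  [A = 2·M−B = 2·(23/2, 9)−(8, 0)]
   so A = (15, 18)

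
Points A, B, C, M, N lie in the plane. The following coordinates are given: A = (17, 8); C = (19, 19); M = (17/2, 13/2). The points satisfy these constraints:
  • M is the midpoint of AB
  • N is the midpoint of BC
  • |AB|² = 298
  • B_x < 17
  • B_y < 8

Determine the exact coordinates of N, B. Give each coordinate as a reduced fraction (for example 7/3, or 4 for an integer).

N = (19/2, 12)
B = (0, 5)

1. B_x = 0  [B = 2·M−A = 2·(17/2, 13/2)−(17, 8)]
2. B_y = 5  [B = 2·M−A = 2·(17/2, 13/2)−(17, 8)]
   so B = (0, 5)
3. N_x = 19/2  [2·N = B+C = (0, 5)+(19, 19)]
4. N_y = 12  [2·N = B+C = (0, 5)+(19, 19)]
   so N = (19/2, 12)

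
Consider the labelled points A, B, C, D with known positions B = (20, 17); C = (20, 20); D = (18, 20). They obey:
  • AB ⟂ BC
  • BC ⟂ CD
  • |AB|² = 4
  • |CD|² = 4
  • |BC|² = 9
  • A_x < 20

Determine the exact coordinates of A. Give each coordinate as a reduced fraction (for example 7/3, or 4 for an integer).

A = (18, 17)

1. A_x = 18  [[AB ⟂ BC ⇒ -3y+51=0] ∩ [|A−(20, 17)|²=4]]
2. A_y = 17  [[AB ⟂ BC ⇒ -3y+51=0] ∩ [|A−(20, 17)|²=4]]
   so A = (18, 17)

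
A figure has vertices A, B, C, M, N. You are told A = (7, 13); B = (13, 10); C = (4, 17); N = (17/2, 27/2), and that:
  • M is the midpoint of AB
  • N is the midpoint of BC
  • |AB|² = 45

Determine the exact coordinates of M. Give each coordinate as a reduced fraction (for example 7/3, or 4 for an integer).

M = (10, 23/2)

1. M_x = 10  [2·M = A+B = (7, 13)+(13, 10)]
2. M_y = 23/2  [2·M = A+B = (7, 13)+(13, 10)]
   so M = (10, 23/2)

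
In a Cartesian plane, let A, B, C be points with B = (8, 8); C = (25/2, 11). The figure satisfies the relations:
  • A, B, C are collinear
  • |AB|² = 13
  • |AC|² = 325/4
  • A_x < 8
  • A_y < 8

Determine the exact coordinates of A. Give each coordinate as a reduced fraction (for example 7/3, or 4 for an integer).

A = (5, 6)

1. A_x = 5  [[A, B, C are collinear ⇒ -3x+9/2y-12=0] ∩ [|A−(8, 8)|²=13]]
2. A_y = 6  [[A, B, C are collinear ⇒ -3x+9/2y-12=0] ∩ [|A−(8, 8)|²=13]]
   so A = (5, 6)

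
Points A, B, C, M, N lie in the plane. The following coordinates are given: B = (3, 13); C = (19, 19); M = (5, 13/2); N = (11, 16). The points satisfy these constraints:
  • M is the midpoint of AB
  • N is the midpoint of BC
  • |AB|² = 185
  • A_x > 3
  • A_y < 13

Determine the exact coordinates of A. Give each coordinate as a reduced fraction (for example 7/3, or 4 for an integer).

1. A_x = 7  [A = 2·M−B = 2·(5, 13/2)−(3, 13)]
2. A_y = 0  [A = 2·M−B = 2·(5, 13/2)−(3, 13)]
   so A = (7, 0)

A = (7, 0)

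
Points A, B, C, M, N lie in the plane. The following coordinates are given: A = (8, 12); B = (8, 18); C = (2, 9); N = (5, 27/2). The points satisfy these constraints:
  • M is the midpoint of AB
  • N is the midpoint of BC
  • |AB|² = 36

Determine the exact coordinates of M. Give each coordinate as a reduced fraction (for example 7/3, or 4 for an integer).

1. M_x = 8  [2·M = A+B = (8, 12)+(8, 18)]
2. M_y = 15  [2·M = A+B = (8, 12)+(8, 18)]
   so M = (8, 15)

M = (8, 15)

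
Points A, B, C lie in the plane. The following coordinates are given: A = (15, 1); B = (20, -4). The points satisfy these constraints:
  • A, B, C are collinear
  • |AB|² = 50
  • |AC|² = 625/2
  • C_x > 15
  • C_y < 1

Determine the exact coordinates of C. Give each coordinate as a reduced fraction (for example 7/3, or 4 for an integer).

1. C_x = 55/2  [[A, B, C are collinear ⇒ 5x+5y-80=0] ∩ [|C−(15, 1)|²=625/2]]
2. C_y = -23/2  [[A, B, C are collinear ⇒ 5x+5y-80=0] ∩ [|C−(15, 1)|²=625/2]]
   so C = (55/2, -23/2)

C = (55/2, -23/2)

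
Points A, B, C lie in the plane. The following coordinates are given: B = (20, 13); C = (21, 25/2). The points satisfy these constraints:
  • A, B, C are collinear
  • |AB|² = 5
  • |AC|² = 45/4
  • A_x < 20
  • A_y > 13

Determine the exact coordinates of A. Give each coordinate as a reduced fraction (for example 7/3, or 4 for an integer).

A = (18, 14)

1. A_x = 18  [[A, B, C are collinear ⇒ 1/2x+1y-23=0] ∩ [|A−(20, 13)|²=5]]
2. A_y = 14  [[A, B, C are collinear ⇒ 1/2x+1y-23=0] ∩ [|A−(20, 13)|²=5]]
   so A = (18, 14)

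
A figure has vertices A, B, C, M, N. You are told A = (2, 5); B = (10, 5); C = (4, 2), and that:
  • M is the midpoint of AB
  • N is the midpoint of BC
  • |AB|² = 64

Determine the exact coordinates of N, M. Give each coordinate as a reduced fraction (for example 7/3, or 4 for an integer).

N = (7, 7/2)
M = (6, 5)

1. M_x = 6  [2·M = A+B = (2, 5)+(10, 5)]
2. M_y = 5  [2·M = A+B = (2, 5)+(10, 5)]
   so M = (6, 5)
3. N_x = 7  [2·N = B+C = (10, 5)+(4, 2)]
4. N_y = 7/2  [2·N = B+C = (10, 5)+(4, 2)]
   so N = (7, 7/2)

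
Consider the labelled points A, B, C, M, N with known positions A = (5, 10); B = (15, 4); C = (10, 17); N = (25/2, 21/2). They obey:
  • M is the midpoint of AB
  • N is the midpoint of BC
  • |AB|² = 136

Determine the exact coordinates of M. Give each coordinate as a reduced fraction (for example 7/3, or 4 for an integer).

1. M_x = 10  [2·M = A+B = (5, 10)+(15, 4)]
2. M_y = 7  [2·M = A+B = (5, 10)+(15, 4)]
   so M = (10, 7)

M = (10, 7)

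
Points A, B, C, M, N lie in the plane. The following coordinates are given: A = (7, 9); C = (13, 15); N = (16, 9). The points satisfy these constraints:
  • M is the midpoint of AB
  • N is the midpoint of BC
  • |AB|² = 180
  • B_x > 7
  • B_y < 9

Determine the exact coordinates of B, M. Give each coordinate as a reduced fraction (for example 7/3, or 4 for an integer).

B = (19, 3)
M = (13, 6)

1. B_x = 19  [B = 2·N−C = 2·(16, 9)−(13, 15)]
2. B_y = 3  [B = 2·N−C = 2·(16, 9)−(13, 15)]
   so B = (19, 3)
3. M_x = 13  [2·M = A+B = (7, 9)+(19, 3)]
4. M_y = 6  [2·M = A+B = (7, 9)+(19, 3)]
   so M = (13, 6)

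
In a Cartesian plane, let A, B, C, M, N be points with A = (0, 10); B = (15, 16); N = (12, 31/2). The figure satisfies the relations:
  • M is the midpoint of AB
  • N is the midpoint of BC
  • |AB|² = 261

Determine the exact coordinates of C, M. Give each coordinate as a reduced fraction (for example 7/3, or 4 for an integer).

C = (9, 15)
M = (15/2, 13)

1. M_x = 15/2  [2·M = A+B = (0, 10)+(15, 16)]
2. M_y = 13  [2·M = A+B = (0, 10)+(15, 16)]
   so M = (15/2, 13)
3. C_x = 9  [C = 2·N−B = 2·(12, 31/2)−(15, 16)]
4. C_y = 15  [C = 2·N−B = 2·(12, 31/2)−(15, 16)]
   so C = (9, 15)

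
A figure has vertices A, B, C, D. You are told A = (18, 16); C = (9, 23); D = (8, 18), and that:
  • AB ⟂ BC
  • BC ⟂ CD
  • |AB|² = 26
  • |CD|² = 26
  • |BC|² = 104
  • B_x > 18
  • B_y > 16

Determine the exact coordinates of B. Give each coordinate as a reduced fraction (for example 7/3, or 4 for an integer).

B = (19, 21)

1. B_x = 19  [[BC ⟂ CD ⇒ 1x+5y-124=0] ∩ [|B−(18, 16)|²=26]]
2. B_y = 21  [[BC ⟂ CD ⇒ 1x+5y-124=0] ∩ [|B−(18, 16)|²=26]]
   so B = (19, 21)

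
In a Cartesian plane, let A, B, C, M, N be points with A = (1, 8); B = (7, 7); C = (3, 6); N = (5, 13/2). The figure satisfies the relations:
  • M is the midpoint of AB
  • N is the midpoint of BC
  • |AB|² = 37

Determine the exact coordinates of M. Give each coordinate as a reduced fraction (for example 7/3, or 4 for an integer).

M = (4, 15/2)

1. M_x = 4  [2·M = A+B = (1, 8)+(7, 7)]
2. M_y = 15/2  [2·M = A+B = (1, 8)+(7, 7)]
   so M = (4, 15/2)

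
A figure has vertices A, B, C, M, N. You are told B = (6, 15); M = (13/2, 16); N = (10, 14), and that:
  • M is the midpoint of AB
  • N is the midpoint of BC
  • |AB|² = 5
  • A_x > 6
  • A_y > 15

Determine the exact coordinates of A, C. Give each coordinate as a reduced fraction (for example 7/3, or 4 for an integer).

1. A_x = 7  [A = 2·M−B = 2·(13/2, 16)−(6, 15)]
2. A_y = 17  [A = 2·M−B = 2·(13/2, 16)−(6, 15)]
   so A = (7, 17)
3. C_x = 14  [C = 2·N−B = 2·(10, 14)−(6, 15)]
4. C_y = 13  [C = 2·N−B = 2·(10, 14)−(6, 15)]
   so C = (14, 13)

A = (7, 17)
C = (14, 13)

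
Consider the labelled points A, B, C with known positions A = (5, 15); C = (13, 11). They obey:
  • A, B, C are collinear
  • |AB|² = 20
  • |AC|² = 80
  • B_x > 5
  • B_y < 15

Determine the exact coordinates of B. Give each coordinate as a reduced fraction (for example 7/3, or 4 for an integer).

B = (9, 13)

1. B_x = 9  [[A, B, C are collinear ⇒ -4x-8y+140=0] ∩ [|B−(5, 15)|²=20]]
2. B_y = 13  [[A, B, C are collinear ⇒ -4x-8y+140=0] ∩ [|B−(5, 15)|²=20]]
   so B = (9, 13)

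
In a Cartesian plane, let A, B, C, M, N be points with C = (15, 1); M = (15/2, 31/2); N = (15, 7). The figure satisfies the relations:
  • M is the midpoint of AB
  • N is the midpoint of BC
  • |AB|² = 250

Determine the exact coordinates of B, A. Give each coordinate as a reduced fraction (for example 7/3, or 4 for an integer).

1. B_x = 15  [B = 2·N−C = 2·(15, 7)−(15, 1)]
2. B_y = 13  [B = 2·N−C = 2·(15, 7)−(15, 1)]
   so B = (15, 13)
3. A_x = 0  [A = 2·M−B = 2·(15/2, 31/2)−(15, 13)]
4. A_y = 18  [A = 2·M−B = 2·(15/2, 31/2)−(15, 13)]
   so A = (0, 18)

B = (15, 13)
A = (0, 18)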